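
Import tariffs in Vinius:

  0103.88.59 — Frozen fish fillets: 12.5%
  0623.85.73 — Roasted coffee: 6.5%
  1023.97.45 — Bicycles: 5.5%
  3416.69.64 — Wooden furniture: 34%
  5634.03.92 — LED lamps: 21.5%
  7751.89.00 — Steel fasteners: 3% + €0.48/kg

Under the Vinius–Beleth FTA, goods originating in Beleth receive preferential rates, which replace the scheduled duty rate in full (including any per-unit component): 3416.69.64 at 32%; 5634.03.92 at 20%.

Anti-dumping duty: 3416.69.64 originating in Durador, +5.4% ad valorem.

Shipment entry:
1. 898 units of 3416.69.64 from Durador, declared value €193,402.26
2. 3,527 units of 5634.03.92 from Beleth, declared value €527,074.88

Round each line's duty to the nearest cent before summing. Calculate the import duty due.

€181,615.47

Line 1 (3416.69.64, Durador, 898 units, €193,402.26):
Base rate for 3416.69.64 is 34%.
3416.69.64 has an FTA preferential rate, but origin Durador is not Beleth; base rate stands.
Additional duty on 3416.69.64 from Durador: +5.4%. Applied ad valorem rate: 34% + 5.4% = 39.4%.
Duty = €193,402.26 × 39.4% = €76,200.49.
Line 2 (5634.03.92, Beleth, 3,527 units, €527,074.88):
Base rate for 5634.03.92 is 21.5%.
Origin Beleth qualifies under the Vinius–Beleth agreement and 5634.03.92 is covered: preferential rate 20% applies instead.
Duty = €527,074.88 × 20% = €105,414.98.
Total = €76,200.49 + €105,414.98 = €181,615.47.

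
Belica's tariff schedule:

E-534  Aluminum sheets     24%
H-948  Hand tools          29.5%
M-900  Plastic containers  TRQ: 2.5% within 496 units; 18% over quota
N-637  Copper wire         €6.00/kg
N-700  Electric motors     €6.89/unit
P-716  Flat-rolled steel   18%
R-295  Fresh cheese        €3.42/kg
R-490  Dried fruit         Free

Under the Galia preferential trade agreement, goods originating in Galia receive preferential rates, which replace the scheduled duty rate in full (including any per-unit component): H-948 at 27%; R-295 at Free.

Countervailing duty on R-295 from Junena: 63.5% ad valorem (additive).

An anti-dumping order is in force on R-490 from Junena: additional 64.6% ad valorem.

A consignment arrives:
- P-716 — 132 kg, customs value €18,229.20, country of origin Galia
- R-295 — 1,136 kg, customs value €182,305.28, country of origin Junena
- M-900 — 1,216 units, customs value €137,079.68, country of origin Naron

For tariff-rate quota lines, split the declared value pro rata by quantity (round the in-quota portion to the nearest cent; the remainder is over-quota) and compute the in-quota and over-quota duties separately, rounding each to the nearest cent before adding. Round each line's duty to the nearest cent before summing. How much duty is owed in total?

€138,937.89

Line 1 (P-716, Galia, 132 kg, €18,229.20):
Base rate for P-716 is 18%.
Origin Galia is the FTA partner but P-716 is not on the preference list; base rate stands.
Duty = €18,229.20 × 18% = €3,281.26.
Line 2 (R-295, Junena, 1,136 kg, €182,305.28):
Base rate for R-295 is €3.42/kg.
R-295 has an FTA preferential rate, but origin Junena is not Galia; base rate stands.
Additional duty on R-295 from Junena: +63.5% ad valorem. Applied ad valorem rate = 63.5%.
Duty = €182,305.28 × 63.5% + 1,136 × €3.42 = €119,648.97.
Line 3 (M-900, Naron, 1,216 units, €137,079.68):
Code M-900 is under a tariff-rate quota (threshold 496 units). In-quota: 496 units at 2.5%; over-quota: 720 units at 18%.
Pro-rata value split: in-quota = €137,079.68 × 496/1,216 = €55,914.08; over-quota = €137,079.68 − €55,914.08 = €81,165.60.
In-quota duty = €55,914.08 × 2.5% = €1,397.85. Over-quota duty = €81,165.60 × 18% = €14,609.81.
Line duty = €1,397.85 + €14,609.81 = €16,007.66.
Total = €3,281.26 + €119,648.97 + €16,007.66 = €138,937.89.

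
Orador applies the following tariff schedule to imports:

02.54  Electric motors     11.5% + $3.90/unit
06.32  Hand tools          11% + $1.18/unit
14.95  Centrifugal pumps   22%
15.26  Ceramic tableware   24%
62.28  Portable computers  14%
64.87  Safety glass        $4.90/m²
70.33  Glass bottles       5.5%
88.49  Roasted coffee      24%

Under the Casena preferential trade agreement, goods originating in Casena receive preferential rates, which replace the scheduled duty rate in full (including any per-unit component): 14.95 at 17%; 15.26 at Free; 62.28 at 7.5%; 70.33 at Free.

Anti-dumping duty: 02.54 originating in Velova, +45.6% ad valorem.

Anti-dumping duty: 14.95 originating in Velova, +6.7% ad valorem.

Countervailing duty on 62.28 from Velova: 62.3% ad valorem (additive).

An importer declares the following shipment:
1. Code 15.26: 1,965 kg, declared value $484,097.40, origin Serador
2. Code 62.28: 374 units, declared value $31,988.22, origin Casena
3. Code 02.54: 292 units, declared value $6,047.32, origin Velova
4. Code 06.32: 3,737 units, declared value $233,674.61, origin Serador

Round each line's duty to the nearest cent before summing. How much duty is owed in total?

$153,288.19

Line 1 (15.26, Serador, 1,965 kg, $484,097.40):
Base rate for 15.26 is 24%.
15.26 has an FTA preferential rate, but origin Serador is not Casena; base rate stands.
Duty = $484,097.40 × 24% = $116,183.38.
Line 2 (62.28, Casena, 374 units, $31,988.22):
Base rate for 62.28 is 14%.
Origin Casena qualifies under the Orador–Casena agreement and 62.28 is covered: preferential rate 7.5% applies instead.
The additional-duty order on 62.28 targets Velova, not Casena; it does not apply.
Duty = $31,988.22 × 7.5% = $2,399.12.
Line 3 (02.54, Velova, 292 units, $6,047.32):
Base rate for 02.54 is 11.5% + $3.90/unit.
Additional duty on 02.54 from Velova: +45.6%. Applied ad valorem rate: 11.5% + 45.6% = 57.1%.
Duty = $6,047.32 × 57.1% + 292 × $3.90 = $4,591.82.
Line 4 (06.32, Serador, 3,737 units, $233,674.61):
Base rate for 06.32 is 11% + $1.18/unit.
Duty = $233,674.61 × 11% + 3,737 × $1.18 = $30,113.87.
Total = $116,183.38 + $2,399.12 + $4,591.82 + $30,113.87 = $153,288.19.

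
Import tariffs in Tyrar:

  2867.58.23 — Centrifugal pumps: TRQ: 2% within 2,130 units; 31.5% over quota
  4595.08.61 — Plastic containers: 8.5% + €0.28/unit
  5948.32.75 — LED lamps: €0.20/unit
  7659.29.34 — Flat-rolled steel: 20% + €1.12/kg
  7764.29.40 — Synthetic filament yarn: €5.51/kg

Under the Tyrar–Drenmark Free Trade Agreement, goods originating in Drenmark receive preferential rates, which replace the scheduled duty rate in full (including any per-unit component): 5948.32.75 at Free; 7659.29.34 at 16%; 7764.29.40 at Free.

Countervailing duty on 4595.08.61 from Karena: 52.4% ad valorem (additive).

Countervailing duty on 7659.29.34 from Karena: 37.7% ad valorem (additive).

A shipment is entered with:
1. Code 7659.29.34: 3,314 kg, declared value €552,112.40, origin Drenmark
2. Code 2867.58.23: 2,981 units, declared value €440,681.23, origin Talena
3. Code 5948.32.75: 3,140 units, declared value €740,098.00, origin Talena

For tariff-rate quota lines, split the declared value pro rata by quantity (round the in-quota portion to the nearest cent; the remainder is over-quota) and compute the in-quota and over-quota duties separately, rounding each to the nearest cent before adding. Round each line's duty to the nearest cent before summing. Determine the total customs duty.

€134,891.59

Line 1 (7659.29.34, Drenmark, 3,314 kg, €552,112.40):
Base rate for 7659.29.34 is 20% + €1.12/kg.
Origin Drenmark qualifies under the Tyrar–Drenmark agreement and 7659.29.34 is covered: preferential rate 16% applies instead.
The additional-duty order on 7659.29.34 targets Karena, not Drenmark; it does not apply.
Duty = €552,112.40 × 16% = €88,337.98.
Line 2 (2867.58.23, Talena, 2,981 units, €440,681.23):
Code 2867.58.23 is under a tariff-rate quota (threshold 2,130 units). In-quota: 2,130 units at 2%; over-quota: 851 units at 31.5%.
Pro-rata value split: in-quota = €440,681.23 × 2,130/2,981 = €314,877.90; over-quota = €440,681.23 − €314,877.90 = €125,803.33.
In-quota duty = €314,877.90 × 2% = €6,297.56. Over-quota duty = €125,803.33 × 31.5% = €39,628.05.
Line duty = €6,297.56 + €39,628.05 = €45,925.61.
Line 3 (5948.32.75, Talena, 3,140 units, €740,098.00):
Base rate for 5948.32.75 is €0.20/unit.
5948.32.75 has an FTA preferential rate, but origin Talena is not Drenmark; base rate stands.
Duty = 3,140 × €0.20 = €628.00.
Total = €88,337.98 + €45,925.61 + €628.00 = €134,891.59.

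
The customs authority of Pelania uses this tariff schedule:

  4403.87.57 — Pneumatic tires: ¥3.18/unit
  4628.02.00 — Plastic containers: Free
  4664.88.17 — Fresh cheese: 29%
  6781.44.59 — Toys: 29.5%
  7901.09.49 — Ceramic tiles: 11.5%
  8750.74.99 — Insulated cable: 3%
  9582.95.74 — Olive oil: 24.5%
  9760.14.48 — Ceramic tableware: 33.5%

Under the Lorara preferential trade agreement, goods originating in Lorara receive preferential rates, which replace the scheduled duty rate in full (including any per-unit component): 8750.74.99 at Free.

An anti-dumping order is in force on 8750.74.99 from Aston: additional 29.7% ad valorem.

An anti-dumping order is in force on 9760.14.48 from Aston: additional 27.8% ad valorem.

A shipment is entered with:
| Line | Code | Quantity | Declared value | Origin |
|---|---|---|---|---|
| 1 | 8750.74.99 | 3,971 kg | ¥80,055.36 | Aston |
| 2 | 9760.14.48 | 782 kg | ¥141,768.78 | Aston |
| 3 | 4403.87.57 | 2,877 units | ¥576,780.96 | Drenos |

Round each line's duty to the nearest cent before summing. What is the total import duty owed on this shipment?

Line 1 (8750.74.99, Aston, 3,971 kg, ¥80,055.36):
Base rate for 8750.74.99 is 3%.
8750.74.99 has an FTA preferential rate, but origin Aston is not Lorara; base rate stands.
Additional duty on 8750.74.99 from Aston: +29.7%. Applied ad valorem rate: 3% + 29.7% = 32.7%.
Duty = ¥80,055.36 × 32.7% = ¥26,178.10.
Line 2 (9760.14.48, Aston, 782 kg, ¥141,768.78):
Base rate for 9760.14.48 is 33.5%.
Additional duty on 9760.14.48 from Aston: +27.8%. Applied ad valorem rate: 33.5% + 27.8% = 61.3%.
Duty = ¥141,768.78 × 61.3% = ¥86,904.26.
Line 3 (4403.87.57, Drenos, 2,877 units, ¥576,780.96):
Base rate for 4403.87.57 is ¥3.18/unit.
Duty = 2,877 × ¥3.18 = ¥9,148.86.
Total = ¥26,178.10 + ¥86,904.26 + ¥9,148.86 = ¥122,231.22.

¥122,231.22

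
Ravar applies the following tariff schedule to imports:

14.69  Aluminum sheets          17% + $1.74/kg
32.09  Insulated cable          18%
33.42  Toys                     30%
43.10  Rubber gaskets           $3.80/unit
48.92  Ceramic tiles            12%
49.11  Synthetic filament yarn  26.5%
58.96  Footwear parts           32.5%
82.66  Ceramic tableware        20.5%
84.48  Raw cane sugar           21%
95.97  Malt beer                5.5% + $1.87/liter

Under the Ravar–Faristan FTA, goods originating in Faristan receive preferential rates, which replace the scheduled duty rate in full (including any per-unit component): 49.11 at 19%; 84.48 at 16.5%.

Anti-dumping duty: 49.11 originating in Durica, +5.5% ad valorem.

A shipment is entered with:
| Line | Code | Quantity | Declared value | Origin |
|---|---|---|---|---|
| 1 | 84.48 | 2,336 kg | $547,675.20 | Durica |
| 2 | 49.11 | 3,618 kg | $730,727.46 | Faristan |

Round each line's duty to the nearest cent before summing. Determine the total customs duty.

$253,850.01

Line 1 (84.48, Durica, 2,336 kg, $547,675.20):
Base rate for 84.48 is 21%.
84.48 has an FTA preferential rate, but origin Durica is not Faristan; base rate stands.
Duty = $547,675.20 × 21% = $115,011.79.
Line 2 (49.11, Faristan, 3,618 kg, $730,727.46):
Base rate for 49.11 is 26.5%.
Origin Faristan qualifies under the Ravar–Faristan agreement and 49.11 is covered: preferential rate 19% applies instead.
The additional-duty order on 49.11 targets Durica, not Faristan; it does not apply.
Duty = $730,727.46 × 19% = $138,838.22.
Total = $115,011.79 + $138,838.22 = $253,850.01.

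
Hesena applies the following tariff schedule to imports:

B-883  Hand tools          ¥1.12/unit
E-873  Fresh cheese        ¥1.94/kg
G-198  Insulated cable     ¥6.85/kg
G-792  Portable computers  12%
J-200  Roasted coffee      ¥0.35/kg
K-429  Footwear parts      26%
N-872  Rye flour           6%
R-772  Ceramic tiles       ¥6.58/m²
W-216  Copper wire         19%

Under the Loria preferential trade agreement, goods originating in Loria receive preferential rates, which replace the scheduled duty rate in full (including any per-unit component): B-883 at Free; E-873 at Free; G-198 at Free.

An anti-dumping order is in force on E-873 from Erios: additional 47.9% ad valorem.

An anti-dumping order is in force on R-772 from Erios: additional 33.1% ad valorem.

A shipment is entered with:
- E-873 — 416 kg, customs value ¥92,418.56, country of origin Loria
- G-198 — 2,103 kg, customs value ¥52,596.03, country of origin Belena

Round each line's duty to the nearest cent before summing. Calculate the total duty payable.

¥14,405.55

Line 1 (E-873, Loria, 416 kg, ¥92,418.56):
Base rate for E-873 is ¥1.94/kg.
Origin Loria qualifies under the Hesena–Loria agreement and E-873 is covered: preferential rate Free applies instead.
The additional-duty order on E-873 targets Erios, not Loria; it does not apply.
Duty = ¥92,418.56 × 0% = ¥0.00.
Line 2 (G-198, Belena, 2,103 kg, ¥52,596.03):
Base rate for G-198 is ¥6.85/kg.
G-198 has an FTA preferential rate, but origin Belena is not Loria; base rate stands.
Duty = 2,103 × ¥6.85 = ¥14,405.55.
Total = ¥0.00 + ¥14,405.55 = ¥14,405.55.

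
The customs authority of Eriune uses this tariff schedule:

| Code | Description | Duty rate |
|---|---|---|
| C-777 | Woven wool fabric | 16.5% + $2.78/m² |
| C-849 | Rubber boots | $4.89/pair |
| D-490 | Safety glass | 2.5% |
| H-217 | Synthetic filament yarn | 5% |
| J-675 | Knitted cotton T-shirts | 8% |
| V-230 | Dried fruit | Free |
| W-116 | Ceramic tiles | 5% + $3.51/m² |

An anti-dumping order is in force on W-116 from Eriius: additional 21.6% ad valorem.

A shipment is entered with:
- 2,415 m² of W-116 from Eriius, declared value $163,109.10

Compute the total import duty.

$51,863.67

Line 1 (W-116, Eriius, 2,415 m², $163,109.10):
Base rate for W-116 is 5% + $3.51/m².
Additional duty on W-116 from Eriius: +21.6%. Applied ad valorem rate: 5% + 21.6% = 26.6%.
Duty = $163,109.10 × 26.6% + 2,415 × $3.51 = $51,863.67.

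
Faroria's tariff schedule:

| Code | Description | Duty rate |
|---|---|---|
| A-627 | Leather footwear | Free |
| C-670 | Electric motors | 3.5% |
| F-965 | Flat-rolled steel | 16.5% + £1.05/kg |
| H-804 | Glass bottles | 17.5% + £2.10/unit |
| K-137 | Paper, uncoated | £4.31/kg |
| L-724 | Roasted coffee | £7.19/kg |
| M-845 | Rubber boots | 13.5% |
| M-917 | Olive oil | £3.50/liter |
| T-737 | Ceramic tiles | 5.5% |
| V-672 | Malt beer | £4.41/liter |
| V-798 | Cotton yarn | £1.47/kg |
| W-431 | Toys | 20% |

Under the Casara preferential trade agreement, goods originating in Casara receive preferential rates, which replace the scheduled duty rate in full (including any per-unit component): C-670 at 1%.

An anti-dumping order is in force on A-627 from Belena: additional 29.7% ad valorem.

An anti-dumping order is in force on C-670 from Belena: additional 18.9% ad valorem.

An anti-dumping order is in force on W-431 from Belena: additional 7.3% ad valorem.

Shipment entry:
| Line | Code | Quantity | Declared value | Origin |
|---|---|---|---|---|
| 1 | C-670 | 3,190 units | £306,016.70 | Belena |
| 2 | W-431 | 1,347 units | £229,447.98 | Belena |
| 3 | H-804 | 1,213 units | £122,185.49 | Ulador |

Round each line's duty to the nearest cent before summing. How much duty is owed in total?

£155,116.80

Line 1 (C-670, Belena, 3,190 units, £306,016.70):
Base rate for C-670 is 3.5%.
C-670 has an FTA preferential rate, but origin Belena is not Casara; base rate stands.
Additional duty on C-670 from Belena: +18.9%. Applied ad valorem rate: 3.5% + 18.9% = 22.4%.
Duty = £306,016.70 × 22.4% = £68,547.74.
Line 2 (W-431, Belena, 1,347 units, £229,447.98):
Base rate for W-431 is 20%.
Additional duty on W-431 from Belena: +7.3%. Applied ad valorem rate: 20% + 7.3% = 27.3%.
Duty = £229,447.98 × 27.3% = £62,639.30.
Line 3 (H-804, Ulador, 1,213 units, £122,185.49):
Base rate for H-804 is 17.5% + £2.10/unit.
Duty = £122,185.49 × 17.5% + 1,213 × £2.10 = £23,929.76.
Total = £68,547.74 + £62,639.30 + £23,929.76 = £155,116.80.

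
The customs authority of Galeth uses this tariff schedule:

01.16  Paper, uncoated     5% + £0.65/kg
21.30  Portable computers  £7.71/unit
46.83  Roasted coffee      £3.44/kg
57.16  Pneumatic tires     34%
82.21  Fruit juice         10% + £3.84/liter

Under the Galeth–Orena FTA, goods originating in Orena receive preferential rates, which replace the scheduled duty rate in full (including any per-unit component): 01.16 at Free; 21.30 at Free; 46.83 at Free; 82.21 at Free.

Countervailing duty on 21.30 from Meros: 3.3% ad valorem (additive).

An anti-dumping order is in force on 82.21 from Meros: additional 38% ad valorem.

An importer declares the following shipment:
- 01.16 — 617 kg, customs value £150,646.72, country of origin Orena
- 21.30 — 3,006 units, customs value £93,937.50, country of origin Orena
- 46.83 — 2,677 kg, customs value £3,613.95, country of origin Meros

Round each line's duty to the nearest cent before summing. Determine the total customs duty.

Line 1 (01.16, Orena, 617 kg, £150,646.72):
Base rate for 01.16 is 5% + £0.65/kg.
Origin Orena qualifies under the Galeth–Orena agreement and 01.16 is covered: preferential rate Free applies instead.
Duty = £150,646.72 × 0% = £0.00.
Line 2 (21.30, Orena, 3,006 units, £93,937.50):
Base rate for 21.30 is £7.71/unit.
Origin Orena qualifies under the Galeth–Orena agreement and 21.30 is covered: preferential rate Free applies instead.
The additional-duty order on 21.30 targets Meros, not Orena; it does not apply.
Duty = £93,937.50 × 0% = £0.00.
Line 3 (46.83, Meros, 2,677 kg, £3,613.95):
Base rate for 46.83 is £3.44/kg.
46.83 has an FTA preferential rate, but origin Meros is not Orena; base rate stands.
Duty = 2,677 × £3.44 = £9,208.88.
Total = £0.00 + £0.00 + £9,208.88 = £9,208.88.

£9,208.88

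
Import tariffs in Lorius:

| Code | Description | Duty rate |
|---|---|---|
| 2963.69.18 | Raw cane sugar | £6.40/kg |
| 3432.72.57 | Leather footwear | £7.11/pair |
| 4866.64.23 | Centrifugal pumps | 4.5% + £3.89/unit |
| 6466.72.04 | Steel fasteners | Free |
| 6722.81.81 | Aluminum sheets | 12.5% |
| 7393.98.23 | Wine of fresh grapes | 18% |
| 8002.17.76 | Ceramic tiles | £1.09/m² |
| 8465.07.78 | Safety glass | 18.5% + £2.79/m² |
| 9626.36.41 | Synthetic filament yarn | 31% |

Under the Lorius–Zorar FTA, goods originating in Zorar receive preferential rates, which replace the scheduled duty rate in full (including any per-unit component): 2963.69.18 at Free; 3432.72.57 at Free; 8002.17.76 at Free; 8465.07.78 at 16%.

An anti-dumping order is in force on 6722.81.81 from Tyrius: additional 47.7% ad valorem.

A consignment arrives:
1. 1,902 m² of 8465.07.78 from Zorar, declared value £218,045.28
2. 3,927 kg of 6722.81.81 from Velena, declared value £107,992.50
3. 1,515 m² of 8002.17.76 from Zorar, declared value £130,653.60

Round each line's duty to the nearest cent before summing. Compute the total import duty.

£48,386.30

Line 1 (8465.07.78, Zorar, 1,902 m², £218,045.28):
Base rate for 8465.07.78 is 18.5% + £2.79/m².
Origin Zorar qualifies under the Lorius–Zorar agreement and 8465.07.78 is covered: preferential rate 16% applies instead.
Duty = £218,045.28 × 16% = £34,887.24.
Line 2 (6722.81.81, Velena, 3,927 kg, £107,992.50):
Base rate for 6722.81.81 is 12.5%.
The additional-duty order on 6722.81.81 targets Tyrius, not Velena; it does not apply.
Duty = £107,992.50 × 12.5% = £13,499.06.
Line 3 (8002.17.76, Zorar, 1,515 m², £130,653.60):
Base rate for 8002.17.76 is £1.09/m².
Origin Zorar qualifies under the Lorius–Zorar agreement and 8002.17.76 is covered: preferential rate Free applies instead.
Duty = £130,653.60 × 0% = £0.00.
Total = £34,887.24 + £13,499.06 + £0.00 = £48,386.30.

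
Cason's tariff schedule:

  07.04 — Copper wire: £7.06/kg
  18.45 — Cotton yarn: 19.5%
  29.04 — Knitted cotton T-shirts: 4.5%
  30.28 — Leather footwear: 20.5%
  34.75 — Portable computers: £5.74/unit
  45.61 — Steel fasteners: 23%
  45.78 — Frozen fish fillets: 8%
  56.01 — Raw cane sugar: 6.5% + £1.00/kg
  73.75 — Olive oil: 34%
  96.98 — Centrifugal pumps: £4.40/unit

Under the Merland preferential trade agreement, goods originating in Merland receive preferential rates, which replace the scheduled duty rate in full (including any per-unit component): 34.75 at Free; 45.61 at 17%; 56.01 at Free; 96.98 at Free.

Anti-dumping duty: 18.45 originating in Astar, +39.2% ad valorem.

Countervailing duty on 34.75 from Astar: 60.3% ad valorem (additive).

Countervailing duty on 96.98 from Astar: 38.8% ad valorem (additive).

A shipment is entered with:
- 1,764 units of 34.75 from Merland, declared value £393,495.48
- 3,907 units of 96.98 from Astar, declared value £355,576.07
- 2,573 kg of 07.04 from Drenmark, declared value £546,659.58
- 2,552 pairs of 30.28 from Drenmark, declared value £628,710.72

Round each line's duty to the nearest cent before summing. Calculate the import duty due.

£302,205.40

Line 1 (34.75, Merland, 1,764 units, £393,495.48):
Base rate for 34.75 is £5.74/unit.
Origin Merland qualifies under the Cason–Merland agreement and 34.75 is covered: preferential rate Free applies instead.
The additional-duty order on 34.75 targets Astar, not Merland; it does not apply.
Duty = £393,495.48 × 0% = £0.00.
Line 2 (96.98, Astar, 3,907 units, £355,576.07):
Base rate for 96.98 is £4.40/unit.
96.98 has an FTA preferential rate, but origin Astar is not Merland; base rate stands.
Additional duty on 96.98 from Astar: +38.8% ad valorem. Applied ad valorem rate = 38.8%.
Duty = £355,576.07 × 38.8% + 3,907 × £4.40 = £155,154.32.
Line 3 (07.04, Drenmark, 2,573 kg, £546,659.58):
Base rate for 07.04 is £7.06/kg.
Duty = 2,573 × £7.06 = £18,165.38.
Line 4 (30.28, Drenmark, 2,552 pairs, £628,710.72):
Base rate for 30.28 is 20.5%.
Duty = £628,710.72 × 20.5% = £128,885.70.
Total = £0.00 + £155,154.32 + £18,165.38 + £128,885.70 = £302,205.40.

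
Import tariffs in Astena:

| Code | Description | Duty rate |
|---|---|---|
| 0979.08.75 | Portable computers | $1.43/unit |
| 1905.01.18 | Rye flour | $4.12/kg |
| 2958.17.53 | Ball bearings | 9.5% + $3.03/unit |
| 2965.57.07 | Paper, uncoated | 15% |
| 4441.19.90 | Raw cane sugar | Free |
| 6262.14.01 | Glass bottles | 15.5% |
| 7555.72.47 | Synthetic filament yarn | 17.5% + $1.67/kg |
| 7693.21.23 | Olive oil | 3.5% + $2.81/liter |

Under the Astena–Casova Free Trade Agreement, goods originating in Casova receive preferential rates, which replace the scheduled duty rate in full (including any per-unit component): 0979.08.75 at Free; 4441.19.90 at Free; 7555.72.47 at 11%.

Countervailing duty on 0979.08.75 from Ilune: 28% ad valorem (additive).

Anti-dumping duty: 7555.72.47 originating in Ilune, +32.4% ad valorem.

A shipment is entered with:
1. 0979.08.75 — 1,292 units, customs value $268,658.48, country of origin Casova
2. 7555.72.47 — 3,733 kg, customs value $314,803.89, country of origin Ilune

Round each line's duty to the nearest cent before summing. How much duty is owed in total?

Line 1 (0979.08.75, Casova, 1,292 units, $268,658.48):
Base rate for 0979.08.75 is $1.43/unit.
Origin Casova qualifies under the Astena–Casova agreement and 0979.08.75 is covered: preferential rate Free applies instead.
The additional-duty order on 0979.08.75 targets Ilune, not Casova; it does not apply.
Duty = $268,658.48 × 0% = $0.00.
Line 2 (7555.72.47, Ilune, 3,733 kg, $314,803.89):
Base rate for 7555.72.47 is 17.5% + $1.67/kg.
7555.72.47 has an FTA preferential rate, but origin Ilune is not Casova; base rate stands.
Additional duty on 7555.72.47 from Ilune: +32.4%. Applied ad valorem rate: 17.5% + 32.4% = 49.9%.
Duty = $314,803.89 × 49.9% + 3,733 × $1.67 = $163,321.25.
Total = $0.00 + $163,321.25 = $163,321.25.

$163,321.25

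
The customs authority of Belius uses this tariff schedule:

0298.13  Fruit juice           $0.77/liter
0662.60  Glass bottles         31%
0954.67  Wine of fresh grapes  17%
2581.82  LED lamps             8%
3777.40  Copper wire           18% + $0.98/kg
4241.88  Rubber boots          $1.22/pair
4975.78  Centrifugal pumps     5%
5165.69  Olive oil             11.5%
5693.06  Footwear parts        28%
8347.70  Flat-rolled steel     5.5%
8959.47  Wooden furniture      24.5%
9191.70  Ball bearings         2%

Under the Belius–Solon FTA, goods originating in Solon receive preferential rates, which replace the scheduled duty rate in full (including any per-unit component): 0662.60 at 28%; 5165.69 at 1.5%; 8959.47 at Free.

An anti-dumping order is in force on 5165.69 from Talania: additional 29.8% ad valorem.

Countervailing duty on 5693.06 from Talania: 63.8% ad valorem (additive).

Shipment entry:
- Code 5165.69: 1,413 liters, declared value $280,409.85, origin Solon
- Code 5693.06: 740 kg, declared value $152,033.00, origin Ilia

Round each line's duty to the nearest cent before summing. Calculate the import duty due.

Line 1 (5165.69, Solon, 1,413 liters, $280,409.85):
Base rate for 5165.69 is 11.5%.
Origin Solon qualifies under the Belius–Solon agreement and 5165.69 is covered: preferential rate 1.5% applies instead.
The additional-duty order on 5165.69 targets Talania, not Solon; it does not apply.
Duty = $280,409.85 × 1.5% = $4,206.15.
Line 2 (5693.06, Ilia, 740 kg, $152,033.00):
Base rate for 5693.06 is 28%.
The additional-duty order on 5693.06 targets Talania, not Ilia; it does not apply.
Duty = $152,033.00 × 28% = $42,569.24.
Total = $4,206.15 + $42,569.24 = $46,775.39.

$46,775.39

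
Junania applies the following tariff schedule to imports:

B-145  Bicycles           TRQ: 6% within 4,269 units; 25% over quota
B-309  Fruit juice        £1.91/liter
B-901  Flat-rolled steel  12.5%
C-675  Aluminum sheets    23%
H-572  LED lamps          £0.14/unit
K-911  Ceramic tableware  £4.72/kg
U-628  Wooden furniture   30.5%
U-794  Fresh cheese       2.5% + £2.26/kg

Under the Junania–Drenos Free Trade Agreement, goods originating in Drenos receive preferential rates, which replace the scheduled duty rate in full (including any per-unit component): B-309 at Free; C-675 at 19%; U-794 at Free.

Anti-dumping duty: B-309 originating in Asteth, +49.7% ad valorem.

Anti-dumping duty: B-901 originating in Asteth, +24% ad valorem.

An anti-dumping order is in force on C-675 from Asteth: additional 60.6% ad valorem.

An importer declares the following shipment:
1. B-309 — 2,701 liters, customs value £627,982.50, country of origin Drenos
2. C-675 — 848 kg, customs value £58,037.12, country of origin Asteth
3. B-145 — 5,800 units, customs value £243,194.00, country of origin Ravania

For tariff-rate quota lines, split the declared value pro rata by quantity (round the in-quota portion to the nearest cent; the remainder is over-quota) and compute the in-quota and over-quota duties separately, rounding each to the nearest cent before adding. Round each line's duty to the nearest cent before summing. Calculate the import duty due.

Line 1 (B-309, Drenos, 2,701 liters, £627,982.50):
Base rate for B-309 is £1.91/liter.
Origin Drenos qualifies under the Junania–Drenos agreement and B-309 is covered: preferential rate Free applies instead.
The additional-duty order on B-309 targets Asteth, not Drenos; it does not apply.
Duty = £627,982.50 × 0% = £0.00.
Line 2 (C-675, Asteth, 848 kg, £58,037.12):
Base rate for C-675 is 23%.
C-675 has an FTA preferential rate, but origin Asteth is not Drenos; base rate stands.
Additional duty on C-675 from Asteth: +60.6%. Applied ad valorem rate: 23% + 60.6% = 83.6%.
Duty = £58,037.12 × 83.6% = £48,519.03.
Line 3 (B-145, Ravania, 5,800 units, £243,194.00):
Code B-145 is under a tariff-rate quota (threshold 4,269 units). In-quota: 4,269 units at 6%; over-quota: 1,531 units at 25%.
Pro-rata value split: in-quota = £243,194.00 × 4,269/5,800 = £178,999.17; over-quota = £243,194.00 − £178,999.17 = £64,194.83.
In-quota duty = £178,999.17 × 6% = £10,739.95. Over-quota duty = £64,194.83 × 25% = £16,048.71.
Line duty = £10,739.95 + £16,048.71 = £26,788.66.
Total = £0.00 + £48,519.03 + £26,788.66 = £75,307.69.

£75,307.69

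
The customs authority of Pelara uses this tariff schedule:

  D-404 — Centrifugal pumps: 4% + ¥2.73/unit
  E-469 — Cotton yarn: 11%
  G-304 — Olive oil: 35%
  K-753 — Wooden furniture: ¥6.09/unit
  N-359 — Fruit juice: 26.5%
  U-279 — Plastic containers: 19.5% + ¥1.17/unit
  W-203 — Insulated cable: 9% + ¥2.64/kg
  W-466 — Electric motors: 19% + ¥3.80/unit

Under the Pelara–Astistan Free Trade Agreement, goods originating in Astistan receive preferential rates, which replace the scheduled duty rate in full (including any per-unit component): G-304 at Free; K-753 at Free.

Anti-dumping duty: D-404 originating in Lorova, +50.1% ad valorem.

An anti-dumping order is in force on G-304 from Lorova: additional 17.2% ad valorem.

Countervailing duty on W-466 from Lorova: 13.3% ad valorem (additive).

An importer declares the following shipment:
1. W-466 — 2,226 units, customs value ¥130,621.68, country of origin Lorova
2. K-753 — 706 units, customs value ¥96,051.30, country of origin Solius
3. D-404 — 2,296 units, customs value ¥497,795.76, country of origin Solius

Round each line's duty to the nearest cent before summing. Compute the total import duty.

Line 1 (W-466, Lorova, 2,226 units, ¥130,621.68):
Base rate for W-466 is 19% + ¥3.80/unit.
Additional duty on W-466 from Lorova: +13.3%. Applied ad valorem rate: 19% + 13.3% = 32.3%.
Duty = ¥130,621.68 × 32.3% + 2,226 × ¥3.80 = ¥50,649.60.
Line 2 (K-753, Solius, 706 units, ¥96,051.30):
Base rate for K-753 is ¥6.09/unit.
K-753 has an FTA preferential rate, but origin Solius is not Astistan; base rate stands.
Duty = 706 × ¥6.09 = ¥4,299.54.
Line 3 (D-404, Solius, 2,296 units, ¥497,795.76):
Base rate for D-404 is 4% + ¥2.73/unit.
The additional-duty order on D-404 targets Lorova, not Solius; it does not apply.
Duty = ¥497,795.76 × 4% + 2,296 × ¥2.73 = ¥26,179.91.
Total = ¥50,649.60 + ¥4,299.54 + ¥26,179.91 = ¥81,129.05.

¥81,129.05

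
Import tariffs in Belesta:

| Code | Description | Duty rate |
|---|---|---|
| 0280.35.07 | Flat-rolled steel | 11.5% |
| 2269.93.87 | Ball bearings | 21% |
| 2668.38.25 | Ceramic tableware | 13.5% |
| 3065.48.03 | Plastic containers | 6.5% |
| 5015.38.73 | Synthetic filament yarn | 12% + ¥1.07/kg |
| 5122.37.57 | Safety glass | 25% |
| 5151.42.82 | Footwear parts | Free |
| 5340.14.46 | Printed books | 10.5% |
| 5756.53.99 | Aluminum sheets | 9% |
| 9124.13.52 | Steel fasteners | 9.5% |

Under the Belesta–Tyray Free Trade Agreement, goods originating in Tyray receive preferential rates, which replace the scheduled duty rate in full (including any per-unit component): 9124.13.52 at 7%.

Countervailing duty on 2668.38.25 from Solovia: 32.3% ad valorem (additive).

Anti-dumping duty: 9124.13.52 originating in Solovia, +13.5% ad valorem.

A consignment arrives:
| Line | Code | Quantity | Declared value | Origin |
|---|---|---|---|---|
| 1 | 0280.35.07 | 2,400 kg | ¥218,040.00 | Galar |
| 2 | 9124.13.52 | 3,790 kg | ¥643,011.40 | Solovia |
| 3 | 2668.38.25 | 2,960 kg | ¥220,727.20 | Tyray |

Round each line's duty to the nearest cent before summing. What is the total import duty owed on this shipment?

Line 1 (0280.35.07, Galar, 2,400 kg, ¥218,040.00):
Base rate for 0280.35.07 is 11.5%.
Duty = ¥218,040.00 × 11.5% = ¥25,074.60.
Line 2 (9124.13.52, Solovia, 3,790 kg, ¥643,011.40):
Base rate for 9124.13.52 is 9.5%.
9124.13.52 has an FTA preferential rate, but origin Solovia is not Tyray; base rate stands.
Additional duty on 9124.13.52 from Solovia: +13.5%. Applied ad valorem rate: 9.5% + 13.5% = 23%.
Duty = ¥643,011.40 × 23% = ¥147,892.62.
Line 3 (2668.38.25, Tyray, 2,960 kg, ¥220,727.20):
Base rate for 2668.38.25 is 13.5%.
Origin Tyray is the FTA partner but 2668.38.25 is not on the preference list; base rate stands.
The additional-duty order on 2668.38.25 targets Solovia, not Tyray; it does not apply.
Duty = ¥220,727.20 × 13.5% = ¥29,798.17.
Total = ¥25,074.60 + ¥147,892.62 + ¥29,798.17 = ¥202,765.39.

¥202,765.39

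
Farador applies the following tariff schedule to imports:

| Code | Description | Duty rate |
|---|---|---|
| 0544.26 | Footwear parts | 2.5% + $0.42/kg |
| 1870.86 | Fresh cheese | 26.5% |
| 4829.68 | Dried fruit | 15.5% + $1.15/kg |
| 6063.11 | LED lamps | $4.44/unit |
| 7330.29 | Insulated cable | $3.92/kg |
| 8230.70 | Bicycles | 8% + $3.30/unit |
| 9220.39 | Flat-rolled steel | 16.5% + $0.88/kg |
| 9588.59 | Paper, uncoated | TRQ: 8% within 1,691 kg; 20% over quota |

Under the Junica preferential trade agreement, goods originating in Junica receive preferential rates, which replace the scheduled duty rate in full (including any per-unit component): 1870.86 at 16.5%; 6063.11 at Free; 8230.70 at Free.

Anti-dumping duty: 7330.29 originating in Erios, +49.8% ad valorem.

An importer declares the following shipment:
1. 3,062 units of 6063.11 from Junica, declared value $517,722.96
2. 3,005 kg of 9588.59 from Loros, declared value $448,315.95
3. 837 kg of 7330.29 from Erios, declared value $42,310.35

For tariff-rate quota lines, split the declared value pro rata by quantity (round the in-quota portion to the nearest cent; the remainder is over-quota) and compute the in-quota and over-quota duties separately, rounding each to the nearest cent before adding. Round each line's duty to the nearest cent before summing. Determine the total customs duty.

$83,741.14

Line 1 (6063.11, Junica, 3,062 units, $517,722.96):
Base rate for 6063.11 is $4.44/unit.
Origin Junica qualifies under the Farador–Junica agreement and 6063.11 is covered: preferential rate Free applies instead.
Duty = $517,722.96 × 0% = $0.00.
Line 2 (9588.59, Loros, 3,005 kg, $448,315.95):
Code 9588.59 is under a tariff-rate quota (threshold 1,691 kg). In-quota: 1,691 kg at 8%; over-quota: 1,314 kg at 20%.
Pro-rata value split: in-quota = $448,315.95 × 1,691/3,005 = $252,280.29; over-quota = $448,315.95 − $252,280.29 = $196,035.66.
In-quota duty = $252,280.29 × 8% = $20,182.42. Over-quota duty = $196,035.66 × 20% = $39,207.13.
Line duty = $20,182.42 + $39,207.13 = $59,389.55.
Line 3 (7330.29, Erios, 837 kg, $42,310.35):
Base rate for 7330.29 is $3.92/kg.
Additional duty on 7330.29 from Erios: +49.8% ad valorem. Applied ad valorem rate = 49.8%.
Duty = $42,310.35 × 49.8% + 837 × $3.92 = $24,351.59.
Total = $0.00 + $59,389.55 + $24,351.59 = $83,741.14.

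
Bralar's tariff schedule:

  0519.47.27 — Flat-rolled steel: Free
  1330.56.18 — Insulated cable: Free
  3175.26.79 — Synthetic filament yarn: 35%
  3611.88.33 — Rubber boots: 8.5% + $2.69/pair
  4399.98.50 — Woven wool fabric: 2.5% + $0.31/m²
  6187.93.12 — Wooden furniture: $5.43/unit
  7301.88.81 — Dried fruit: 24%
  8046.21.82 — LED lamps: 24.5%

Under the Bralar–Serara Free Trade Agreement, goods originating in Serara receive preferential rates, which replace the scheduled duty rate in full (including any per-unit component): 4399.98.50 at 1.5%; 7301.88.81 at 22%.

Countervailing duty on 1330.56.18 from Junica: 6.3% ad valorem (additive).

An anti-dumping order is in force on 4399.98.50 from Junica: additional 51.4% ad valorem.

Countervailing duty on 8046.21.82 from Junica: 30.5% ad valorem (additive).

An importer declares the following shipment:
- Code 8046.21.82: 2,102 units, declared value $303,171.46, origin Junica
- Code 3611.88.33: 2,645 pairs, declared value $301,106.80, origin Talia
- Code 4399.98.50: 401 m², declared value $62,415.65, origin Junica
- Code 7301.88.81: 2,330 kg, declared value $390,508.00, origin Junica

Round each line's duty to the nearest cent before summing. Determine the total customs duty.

$326,941.70

Line 1 (8046.21.82, Junica, 2,102 units, $303,171.46):
Base rate for 8046.21.82 is 24.5%.
Additional duty on 8046.21.82 from Junica: +30.5%. Applied ad valorem rate: 24.5% + 30.5% = 55%.
Duty = $303,171.46 × 55% = $166,744.30.
Line 2 (3611.88.33, Talia, 2,645 pairs, $301,106.80):
Base rate for 3611.88.33 is 8.5% + $2.69/pair.
Duty = $301,106.80 × 8.5% + 2,645 × $2.69 = $32,709.13.
Line 3 (4399.98.50, Junica, 401 m², $62,415.65):
Base rate for 4399.98.50 is 2.5% + $0.31/m².
4399.98.50 has an FTA preferential rate, but origin Junica is not Serara; base rate stands.
Additional duty on 4399.98.50 from Junica: +51.4%. Applied ad valorem rate: 2.5% + 51.4% = 53.9%.
Duty = $62,415.65 × 53.9% + 401 × $0.31 = $33,766.35.
Line 4 (7301.88.81, Junica, 2,330 kg, $390,508.00):
Base rate for 7301.88.81 is 24%.
7301.88.81 has an FTA preferential rate, but origin Junica is not Serara; base rate stands.
Duty = $390,508.00 × 24% = $93,721.92.
Total = $166,744.30 + $32,709.13 + $33,766.35 + $93,721.92 = $326,941.70.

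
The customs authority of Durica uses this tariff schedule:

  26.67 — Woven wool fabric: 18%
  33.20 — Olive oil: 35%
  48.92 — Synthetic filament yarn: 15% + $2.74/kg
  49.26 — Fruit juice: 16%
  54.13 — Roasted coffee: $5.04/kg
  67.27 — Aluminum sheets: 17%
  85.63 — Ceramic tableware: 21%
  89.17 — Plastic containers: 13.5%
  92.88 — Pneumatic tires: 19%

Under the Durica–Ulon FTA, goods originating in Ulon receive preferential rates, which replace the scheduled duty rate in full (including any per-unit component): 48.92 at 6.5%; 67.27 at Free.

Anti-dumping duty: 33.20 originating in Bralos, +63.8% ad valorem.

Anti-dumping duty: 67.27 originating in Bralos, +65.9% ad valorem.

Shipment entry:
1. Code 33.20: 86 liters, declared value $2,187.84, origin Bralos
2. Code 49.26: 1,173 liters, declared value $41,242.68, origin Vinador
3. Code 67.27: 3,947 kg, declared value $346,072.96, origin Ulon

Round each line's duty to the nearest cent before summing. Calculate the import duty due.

$8,760.42

Line 1 (33.20, Bralos, 86 liters, $2,187.84):
Base rate for 33.20 is 35%.
Additional duty on 33.20 from Bralos: +63.8%. Applied ad valorem rate: 35% + 63.8% = 98.8%.
Duty = $2,187.84 × 98.8% = $2,161.59.
Line 2 (49.26, Vinador, 1,173 liters, $41,242.68):
Base rate for 49.26 is 16%.
Duty = $41,242.68 × 16% = $6,598.83.
Line 3 (67.27, Ulon, 3,947 kg, $346,072.96):
Base rate for 67.27 is 17%.
Origin Ulon qualifies under the Durica–Ulon agreement and 67.27 is covered: preferential rate Free applies instead.
The additional-duty order on 67.27 targets Bralos, not Ulon; it does not apply.
Duty = $346,072.96 × 0% = $0.00.
Total = $2,161.59 + $6,598.83 + $0.00 = $8,760.42.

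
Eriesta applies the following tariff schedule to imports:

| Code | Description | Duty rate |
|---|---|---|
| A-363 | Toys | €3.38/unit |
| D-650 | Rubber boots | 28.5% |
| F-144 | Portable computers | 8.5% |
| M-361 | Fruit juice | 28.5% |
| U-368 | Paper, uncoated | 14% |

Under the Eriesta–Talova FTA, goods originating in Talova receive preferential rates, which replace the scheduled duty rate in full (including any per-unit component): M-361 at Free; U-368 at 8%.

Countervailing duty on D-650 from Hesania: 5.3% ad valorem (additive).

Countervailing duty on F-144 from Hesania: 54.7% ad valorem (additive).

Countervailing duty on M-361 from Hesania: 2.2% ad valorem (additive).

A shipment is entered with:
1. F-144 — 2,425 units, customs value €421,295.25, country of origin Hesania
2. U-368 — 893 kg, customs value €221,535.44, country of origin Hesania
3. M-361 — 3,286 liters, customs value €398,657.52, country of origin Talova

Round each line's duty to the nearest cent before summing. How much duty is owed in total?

Line 1 (F-144, Hesania, 2,425 units, €421,295.25):
Base rate for F-144 is 8.5%.
Additional duty on F-144 from Hesania: +54.7%. Applied ad valorem rate: 8.5% + 54.7% = 63.2%.
Duty = €421,295.25 × 63.2% = €266,258.60.
Line 2 (U-368, Hesania, 893 kg, €221,535.44):
Base rate for U-368 is 14%.
U-368 has an FTA preferential rate, but origin Hesania is not Talova; base rate stands.
Duty = €221,535.44 × 14% = €31,014.96.
Line 3 (M-361, Talova, 3,286 liters, €398,657.52):
Base rate for M-361 is 28.5%.
Origin Talova qualifies under the Eriesta–Talova agreement and M-361 is covered: preferential rate Free applies instead.
The additional-duty order on M-361 targets Hesania, not Talova; it does not apply.
Duty = €398,657.52 × 0% = €0.00.
Total = €266,258.60 + €31,014.96 + €0.00 = €297,273.56.

€297,273.56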